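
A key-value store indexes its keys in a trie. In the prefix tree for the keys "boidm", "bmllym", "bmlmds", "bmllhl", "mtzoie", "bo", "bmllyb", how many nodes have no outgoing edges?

6

A leaf is a node with no children — equivalently, the end of a word that is not a proper prefix of any other stored word.
Those words: "bmllhl", "bmllyb", "bmllym", "bmlmds", "boidm", "mtzoie"
Leaf count: 6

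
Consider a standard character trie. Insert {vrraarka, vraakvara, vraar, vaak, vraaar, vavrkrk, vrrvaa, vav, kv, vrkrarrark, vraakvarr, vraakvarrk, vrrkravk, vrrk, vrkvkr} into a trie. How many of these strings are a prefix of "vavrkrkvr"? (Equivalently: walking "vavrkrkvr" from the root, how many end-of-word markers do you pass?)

2

Traverse "vavrkrkvr" character by character; count nodes along the way that are marked as word ends.
Prefixes of the query that are stored words: "vav", "vavrkrk"
Count: 2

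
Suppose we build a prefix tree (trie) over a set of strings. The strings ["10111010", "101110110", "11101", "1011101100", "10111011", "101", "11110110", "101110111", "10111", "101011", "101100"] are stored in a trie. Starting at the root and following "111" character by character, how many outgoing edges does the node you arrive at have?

Walk "111" from the root, arriving at one node.
Distinct next characters after "111": 0, 1.
That node has 2 child edges.

2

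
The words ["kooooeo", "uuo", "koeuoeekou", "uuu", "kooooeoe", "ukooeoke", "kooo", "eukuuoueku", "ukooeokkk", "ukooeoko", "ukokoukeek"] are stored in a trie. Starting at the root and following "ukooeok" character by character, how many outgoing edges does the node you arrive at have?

3

The children of the "ukooeok" node are the distinct next characters among strings starting with "ukooeok".
Distinct next characters after "ukooeok": e, k, o.
That node has 3 child edges.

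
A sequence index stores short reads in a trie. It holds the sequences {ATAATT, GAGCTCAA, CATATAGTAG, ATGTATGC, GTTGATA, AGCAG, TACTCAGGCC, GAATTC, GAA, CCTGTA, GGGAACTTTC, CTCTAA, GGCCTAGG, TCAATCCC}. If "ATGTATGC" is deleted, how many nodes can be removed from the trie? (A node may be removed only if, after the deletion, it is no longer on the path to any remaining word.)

After clearing the end-marker at "ATGTATGC", prune upward until reaching a node still needed by another word.
The suffix "GTATGC" (6 nodes) is used only by "ATGTATGC"; the node for "AT" still has the child "A", so pruning stops there.
Nodes removed: 6

6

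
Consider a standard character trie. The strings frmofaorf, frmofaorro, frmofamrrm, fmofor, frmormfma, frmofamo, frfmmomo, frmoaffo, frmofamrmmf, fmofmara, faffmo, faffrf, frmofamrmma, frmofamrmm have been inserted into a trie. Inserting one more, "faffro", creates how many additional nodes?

"faffr" is already a path in the trie; the remaining "o" must be added.
So 6 − 5 = 1 new nodes.

1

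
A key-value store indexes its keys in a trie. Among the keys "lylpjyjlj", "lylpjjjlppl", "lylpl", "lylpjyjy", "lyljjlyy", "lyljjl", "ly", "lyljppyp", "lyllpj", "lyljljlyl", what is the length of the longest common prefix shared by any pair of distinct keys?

7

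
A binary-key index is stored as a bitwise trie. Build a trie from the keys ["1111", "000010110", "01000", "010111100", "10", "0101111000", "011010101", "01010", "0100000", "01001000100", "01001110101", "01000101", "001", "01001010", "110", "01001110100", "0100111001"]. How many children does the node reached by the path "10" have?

0

The children of the "10" node are the distinct next characters among strings starting with "10".
No stored string extends past "10".
That node has 0 child edges.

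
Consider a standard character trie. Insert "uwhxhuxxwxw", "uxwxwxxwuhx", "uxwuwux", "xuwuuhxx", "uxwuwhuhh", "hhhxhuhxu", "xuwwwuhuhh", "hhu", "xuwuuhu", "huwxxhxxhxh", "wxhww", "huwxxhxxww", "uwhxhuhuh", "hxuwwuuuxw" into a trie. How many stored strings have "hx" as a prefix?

1

Filter for entries beginning with "hx":
Words under "hx": hxuwwuuuxw
Count: 1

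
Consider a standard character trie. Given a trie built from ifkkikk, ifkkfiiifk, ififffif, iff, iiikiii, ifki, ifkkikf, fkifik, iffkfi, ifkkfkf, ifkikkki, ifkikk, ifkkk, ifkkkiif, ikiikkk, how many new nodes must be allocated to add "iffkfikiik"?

4

Walking "iffkfikiik" from the root, the first 6 characters ("iffkfi") follow existing edges; "k" is the first miss.
Each of the 4 remaining characters creates one node.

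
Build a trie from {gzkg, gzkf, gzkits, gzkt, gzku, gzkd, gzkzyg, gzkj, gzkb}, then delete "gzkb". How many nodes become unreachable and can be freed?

Walk "gzkb" from the leaf back toward the root, removing each node that no remaining word uses.
The suffix "b" (1 node) is used only by "gzkb"; the node for "gzk" still has the child "g", so pruning stops there.
Nodes removed: 1

1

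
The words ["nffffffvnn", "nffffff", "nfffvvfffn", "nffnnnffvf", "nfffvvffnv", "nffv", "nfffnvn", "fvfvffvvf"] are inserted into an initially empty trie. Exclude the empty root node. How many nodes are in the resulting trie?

38

For each word, the new-node count is its length minus the longest prefix already in the trie:
  "nffffffvnn" → 10 new (n, f, f, f, f, f, f, v, n, n)
  "nffffff" → prefix "nffffff" already present; 0 new (none)
  "nfffvvfffn" → prefix "nfff" already present; 6 new (v, v, f, f, f, n)
  "nffnnnffvf" → prefix "nff" already present; 7 new (n, n, n, f, f, v, f)
  "nfffvvffnv" → prefix "nfffvvff" already present; 2 new (n, v)
  "nffv" → prefix "nff" already present; 1 new (v)
  "nfffnvn" → prefix "nfff" already present; 3 new (n, v, n)
  "fvfvffvvf" → 9 new (f, v, f, v, f, f, v, v, f)
Total nodes = 10 + 0 + 6 + 7 + 2 + 1 + 3 + 9 = 38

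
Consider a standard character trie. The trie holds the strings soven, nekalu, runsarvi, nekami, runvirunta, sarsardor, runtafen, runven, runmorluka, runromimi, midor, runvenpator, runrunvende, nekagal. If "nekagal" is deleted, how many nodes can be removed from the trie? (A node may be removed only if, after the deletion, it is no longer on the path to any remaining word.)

3

Walk "nekagal" from the leaf back toward the root, removing each node that no remaining word uses.
The suffix "gal" (3 nodes) is used only by "nekagal"; the node for "neka" still has the child "l", so pruning stops there.
Nodes removed: 3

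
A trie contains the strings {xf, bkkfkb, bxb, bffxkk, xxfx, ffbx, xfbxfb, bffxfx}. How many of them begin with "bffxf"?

1

Walk to "bffxf"; the words in its subtree are exactly those with that prefix.
Words under "bffxf": bffxfx
Count: 1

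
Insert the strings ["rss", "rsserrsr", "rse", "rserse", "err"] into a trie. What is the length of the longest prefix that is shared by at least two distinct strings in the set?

The deepest shared node is where two words last agree before diverging.
e.g. "rse" and "rserse" share the prefix "rse" of length 3; no pair shares a longer one.
Longest shared-prefix length: 3

3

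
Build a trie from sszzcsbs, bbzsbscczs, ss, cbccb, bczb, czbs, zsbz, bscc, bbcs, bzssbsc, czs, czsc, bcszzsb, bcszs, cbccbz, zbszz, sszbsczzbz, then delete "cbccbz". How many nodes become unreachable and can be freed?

1

After clearing the end-marker at "cbccbz", prune upward until reaching a node still needed by another word.
The suffix "z" (1 node) is used only by "cbccbz"; "cbccb" is itself a stored word, so pruning stops there.
Nodes removed: 1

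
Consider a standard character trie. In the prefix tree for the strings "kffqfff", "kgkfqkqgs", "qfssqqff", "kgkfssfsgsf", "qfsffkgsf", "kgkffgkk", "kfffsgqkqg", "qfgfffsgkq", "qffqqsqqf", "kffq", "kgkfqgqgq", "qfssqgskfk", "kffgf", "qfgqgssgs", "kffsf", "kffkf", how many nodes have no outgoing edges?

Leaves are exactly the stored words that no other stored word extends.
Those words: "kfffsgqkqg", "kffgf", "kffkf", "kffqfff", "kffsf", "kgkffgkk", "kgkfqgqgq", "kgkfqkqgs", "kgkfssfsgsf", "qffqqsqqf", "qfgfffsgkq", "qfgqgssgs", "qfsffkgsf", "qfssqgskfk", "qfssqqff"
Leaf count: 15

15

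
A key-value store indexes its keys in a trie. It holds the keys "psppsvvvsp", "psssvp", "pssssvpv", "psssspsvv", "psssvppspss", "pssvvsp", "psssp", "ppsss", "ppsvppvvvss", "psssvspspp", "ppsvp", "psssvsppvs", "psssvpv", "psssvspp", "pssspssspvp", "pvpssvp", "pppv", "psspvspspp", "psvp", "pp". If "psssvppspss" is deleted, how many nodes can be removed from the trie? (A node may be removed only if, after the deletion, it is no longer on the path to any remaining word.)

5

Walk "psssvppspss" from the leaf back toward the root, removing each node that no remaining word uses.
The suffix "pspss" (5 nodes) is used only by "psssvppspss"; the node for "psssvp" still has the child "v", so pruning stops there.
Nodes removed: 5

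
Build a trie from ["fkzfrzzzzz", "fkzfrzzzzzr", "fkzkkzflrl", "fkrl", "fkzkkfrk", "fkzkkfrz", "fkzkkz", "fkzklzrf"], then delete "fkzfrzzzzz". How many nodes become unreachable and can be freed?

A node on "fkzfrzzzzz"'s path can go only if nothing else ends at it or branches off below it.
Every node on "fkzfrzzzzz" is still needed (e.g. by "fkzfrzzzzzr"), so nothing is freed.
Nodes removed: 0

0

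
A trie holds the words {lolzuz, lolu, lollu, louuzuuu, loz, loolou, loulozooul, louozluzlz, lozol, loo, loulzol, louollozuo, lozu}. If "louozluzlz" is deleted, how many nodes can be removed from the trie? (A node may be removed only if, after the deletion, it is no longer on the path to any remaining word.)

6

A node on "louozluzlz"'s path can go only if nothing else ends at it or branches off below it.
The suffix "zluzlz" (6 nodes) is used only by "louozluzlz"; the node for "louo" still has the child "l", so pruning stops there.
Nodes removed: 6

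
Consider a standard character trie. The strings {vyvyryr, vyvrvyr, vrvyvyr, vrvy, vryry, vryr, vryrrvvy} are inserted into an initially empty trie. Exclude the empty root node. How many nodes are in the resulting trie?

24

Count nodes per top-level branch (shared prefixes stored once):
  'v'-branch (vrvy, vrvyvyr, vryr, vryrrvvy, vryry, vyvrvyr, vyvyryr): 24 nodes
Sum: 24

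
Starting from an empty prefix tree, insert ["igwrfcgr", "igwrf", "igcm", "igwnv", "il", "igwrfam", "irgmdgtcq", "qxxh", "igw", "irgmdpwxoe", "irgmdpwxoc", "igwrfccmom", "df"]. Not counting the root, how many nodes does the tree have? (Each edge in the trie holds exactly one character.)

39

For each word, the new-node count is its length minus the longest prefix already in the trie:
  "igwrfcgr" → 8 new (i, g, w, r, f, c, g, r)
  "igwrf" → prefix "igwrf" already present; 0 new (none)
  "igcm" → prefix "ig" already present; 2 new (c, m)
  "igwnv" → prefix "igw" already present; 2 new (n, v)
  "il" → prefix "i" already present; 1 new (l)
  "igwrfam" → prefix "igwrf" already present; 2 new (a, m)
  "irgmdgtcq" → prefix "i" already present; 8 new (r, g, m, d, g, t, c, q)
  "qxxh" → 4 new (q, x, x, h)
  "igw" → prefix "igw" already present; 0 new (none)
  "irgmdpwxoe" → prefix "irgmd" already present; 5 new (p, w, x, o, e)
  "irgmdpwxoc" → prefix "irgmdpwxo" already present; 1 new (c)
  "igwrfccmom" → prefix "igwrfc" already present; 4 new (c, m, o, m)
  "df" → 2 new (d, f)
Total nodes = 8 + 0 + 2 + 2 + 1 + 2 + 8 + 4 + 0 + 5 + 1 + 4 + 2 = 39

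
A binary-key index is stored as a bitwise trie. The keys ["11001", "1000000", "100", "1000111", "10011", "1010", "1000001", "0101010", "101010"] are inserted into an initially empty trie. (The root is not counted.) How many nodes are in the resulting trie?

Insert word by word; a character creates a node only if that edge doesn't already exist:
  "11001" → 5 new (1, 1, 0, 0, 1)
  "1000000" → prefix "1" already present; 6 new (0, 0, 0, 0, 0, 0)
  "100" → prefix "100" already present; 0 new (none)
  "1000111" → prefix "1000" already present; 3 new (1, 1, 1)
  "10011" → prefix "100" already present; 2 new (1, 1)
  "1010" → prefix "10" already present; 2 new (1, 0)
  "1000001" → prefix "100000" already present; 1 new (1)
  "0101010" → 7 new (0, 1, 0, 1, 0, 1, 0)
  "101010" → prefix "1010" already present; 2 new (1, 0)
Total nodes = 5 + 6 + 0 + 3 + 2 + 2 + 1 + 7 + 2 = 28

28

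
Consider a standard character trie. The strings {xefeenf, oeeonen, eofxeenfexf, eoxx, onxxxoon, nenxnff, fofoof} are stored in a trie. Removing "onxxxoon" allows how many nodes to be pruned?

A node on "onxxxoon"'s path can go only if nothing else ends at it or branches off below it.
The suffix "nxxxoon" (7 nodes) is used only by "onxxxoon"; the node for "o" still has the child "e", so pruning stops there.
Nodes removed: 7

7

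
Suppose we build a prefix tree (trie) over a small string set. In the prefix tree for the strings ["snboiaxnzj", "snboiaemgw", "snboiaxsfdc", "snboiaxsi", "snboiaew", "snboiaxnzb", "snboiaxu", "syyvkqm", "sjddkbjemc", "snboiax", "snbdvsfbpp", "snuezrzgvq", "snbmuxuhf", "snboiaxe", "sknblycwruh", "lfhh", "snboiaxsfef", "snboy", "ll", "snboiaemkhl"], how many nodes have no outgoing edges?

19

A leaf is a node with no children — equivalently, the end of a word that is not a proper prefix of any other stored word.
Those words: "lfhh", "ll", "sjddkbjemc", "sknblycwruh", "snbdvsfbpp", "snbmuxuhf", "snboiaemgw", "snboiaemkhl", "snboiaew", "snboiaxe", "snboiaxnzb", "snboiaxnzj", "snboiaxsfdc", "snboiaxsfef", "snboiaxsi", "snboiaxu", "snboy", "snuezrzgvq", "syyvkqm"
Leaf count: 19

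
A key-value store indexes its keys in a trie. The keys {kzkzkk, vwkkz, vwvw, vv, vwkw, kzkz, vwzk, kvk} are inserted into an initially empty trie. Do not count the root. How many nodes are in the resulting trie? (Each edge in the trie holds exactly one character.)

19

Insert word by word; a character creates a node only if that edge doesn't already exist:
  "kzkzkk" → 6 new (k, z, k, z, k, k)
  "vwkkz" → 5 new (v, w, k, k, z)
  "vwvw" → prefix "vw" already present; 2 new (v, w)
  "vv" → prefix "v" already present; 1 new (v)
  "vwkw" → prefix "vwk" already present; 1 new (w)
  "kzkz" → prefix "kzkz" already present; 0 new (none)
  "vwzk" → prefix "vw" already present; 2 new (z, k)
  "kvk" → prefix "k" already present; 2 new (v, k)
Total nodes = 6 + 5 + 2 + 1 + 1 + 0 + 2 + 2 = 19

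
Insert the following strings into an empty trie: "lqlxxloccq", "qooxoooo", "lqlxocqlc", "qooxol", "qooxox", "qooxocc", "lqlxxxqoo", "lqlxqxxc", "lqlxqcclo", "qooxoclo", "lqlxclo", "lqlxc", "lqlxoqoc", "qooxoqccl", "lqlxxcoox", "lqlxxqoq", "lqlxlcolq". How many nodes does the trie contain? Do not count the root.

Trace insertions, counting only characters that open a new branch:
  "lqlxxloccq" → 10 new (l, q, l, x, x, l, o, c, c, q)
  "qooxoooo" → 8 new (q, o, o, x, o, o, o, o)
  "lqlxocqlc" → prefix "lqlx" already present; 5 new (o, c, q, l, c)
  "qooxol" → prefix "qooxo" already present; 1 new (l)
  "qooxox" → prefix "qooxo" already present; 1 new (x)
  "qooxocc" → prefix "qooxo" already present; 2 new (c, c)
  "lqlxxxqoo" → prefix "lqlxx" already present; 4 new (x, q, o, o)
  "lqlxqxxc" → prefix "lqlx" already present; 4 new (q, x, x, c)
  "lqlxqcclo" → prefix "lqlxq" already present; 4 new (c, c, l, o)
  "qooxoclo" → prefix "qooxoc" already present; 2 new (l, o)
  "lqlxclo" → prefix "lqlx" already present; 3 new (c, l, o)
  "lqlxc" → prefix "lqlxc" already present; 0 new (none)
  "lqlxoqoc" → prefix "lqlxo" already present; 3 new (q, o, c)
  "qooxoqccl" → prefix "qooxo" already present; 4 new (q, c, c, l)
  "lqlxxcoox" → prefix "lqlxx" already present; 4 new (c, o, o, x)
  "lqlxxqoq" → prefix "lqlxx" already present; 3 new (q, o, q)
  "lqlxlcolq" → prefix "lqlx" already present; 5 new (l, c, o, l, q)
Total nodes = 10 + 8 + 5 + 1 + 1 + 2 + 4 + 4 + 4 + 2 + 3 + 0 + 3 + 4 + 4 + 3 + 5 = 63

63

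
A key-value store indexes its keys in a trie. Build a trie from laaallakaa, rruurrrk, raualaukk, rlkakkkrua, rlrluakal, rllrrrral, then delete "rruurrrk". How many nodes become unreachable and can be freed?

A node on "rruurrrk"'s path can go only if nothing else ends at it or branches off below it.
The suffix "ruurrrk" (7 nodes) is used only by "rruurrrk"; the node for "r" still has the child "a", so pruning stops there.
Nodes removed: 7

7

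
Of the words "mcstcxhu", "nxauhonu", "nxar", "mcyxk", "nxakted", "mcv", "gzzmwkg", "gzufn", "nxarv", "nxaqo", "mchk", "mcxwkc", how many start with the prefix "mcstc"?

Traverse to the node for "mcstc", then collect every word in that subtree.
Words under "mcstc": mcstcxhu
Count: 1

1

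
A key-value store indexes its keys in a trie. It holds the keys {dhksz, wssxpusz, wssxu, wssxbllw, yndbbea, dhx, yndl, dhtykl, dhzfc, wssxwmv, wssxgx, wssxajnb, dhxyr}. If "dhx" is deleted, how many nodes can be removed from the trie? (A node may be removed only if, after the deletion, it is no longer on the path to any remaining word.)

A node on "dhx"'s path can go only if nothing else ends at it or branches off below it.
Every node on "dhx" is still needed (e.g. by "dhxyr"), so nothing is freed.
Nodes removed: 0

0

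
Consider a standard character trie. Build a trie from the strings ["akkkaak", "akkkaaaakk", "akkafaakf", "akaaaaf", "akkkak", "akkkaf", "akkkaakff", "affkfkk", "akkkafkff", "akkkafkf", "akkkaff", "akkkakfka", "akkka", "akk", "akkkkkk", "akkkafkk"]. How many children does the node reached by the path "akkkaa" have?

2

Follow the path "akkkaa" to its node, then look at its outgoing edges.
Characters that immediately follow "akkkaa" among the stored strings: {a, k}.
That node has 2 child edges.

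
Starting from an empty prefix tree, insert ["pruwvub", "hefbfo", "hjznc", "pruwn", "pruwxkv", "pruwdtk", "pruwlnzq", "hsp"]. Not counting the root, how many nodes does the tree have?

Trie structure (* marks end of a word):
(root)
├─ h
│  ├─ e
│  │  └─ f
│  │     └─ b
│  │        └─ f
│  │           └─ o *
│  ├─ j
│  │  └─ z
│  │     └─ n
│  │        └─ c *
│  └─ s
│     └─ p *
└─ p
   └─ r
      └─ u
         └─ w
            ├─ d
            │  └─ t
            │     └─ k *
            ├─ l
            │  └─ n
            │     └─ z
            │        └─ q *
            ├─ n *
            ├─ v
            │  └─ u
            │     └─ b *
            └─ x
               └─ k
                  └─ v *
Counting every labelled node above: 30.

30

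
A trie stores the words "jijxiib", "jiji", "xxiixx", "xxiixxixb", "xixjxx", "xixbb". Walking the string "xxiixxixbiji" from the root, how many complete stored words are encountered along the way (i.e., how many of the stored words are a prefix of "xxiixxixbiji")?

2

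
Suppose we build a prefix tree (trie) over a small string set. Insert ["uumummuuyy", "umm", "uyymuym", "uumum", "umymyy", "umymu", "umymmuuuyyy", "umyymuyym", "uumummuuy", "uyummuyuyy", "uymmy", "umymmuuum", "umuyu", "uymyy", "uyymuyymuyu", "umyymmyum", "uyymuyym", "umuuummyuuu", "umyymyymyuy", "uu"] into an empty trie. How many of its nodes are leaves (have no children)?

16

Leaves are exactly the stored words that no other stored word extends.
Those words: "umm", "umuuummyuuu", "umuyu", "umymmuuum", "umymmuuuyyy", "umymu", "umymyy", "umyymmyum", "umyymuyym", "umyymyymyuy", "uumummuuyy", "uymmy", "uymyy", "uyummuyuyy", "uyymuym", "uyymuyymuyu"
Leaf count: 16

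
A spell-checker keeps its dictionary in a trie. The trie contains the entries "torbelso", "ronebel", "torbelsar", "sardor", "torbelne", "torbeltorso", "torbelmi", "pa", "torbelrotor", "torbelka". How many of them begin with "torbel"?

7

Walk to "torbel"; the words in its subtree are exactly those with that prefix.
Matches: "torbelka", "torbelmi", "torbelne", "torbelrotor", "torbelsar", "torbelso", "torbeltorso"
Count: 7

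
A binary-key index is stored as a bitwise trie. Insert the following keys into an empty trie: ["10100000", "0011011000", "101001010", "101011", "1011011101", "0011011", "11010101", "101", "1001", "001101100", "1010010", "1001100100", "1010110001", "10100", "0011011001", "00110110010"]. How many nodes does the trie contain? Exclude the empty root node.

52

Trace insertions, counting only characters that open a new branch:
  "10100000" → 8 new (1, 0, 1, 0, 0, 0, 0, 0)
  "0011011000" → 10 new (0, 0, 1, 1, 0, 1, 1, 0, 0, 0)
  "101001010" → prefix "10100" already present; 4 new (1, 0, 1, 0)
  "101011" → prefix "1010" already present; 2 new (1, 1)
  "1011011101" → prefix "101" already present; 7 new (1, 0, 1, 1, 1, 0, 1)
  "0011011" → prefix "0011011" already present; 0 new (none)
  "11010101" → prefix "1" already present; 7 new (1, 0, 1, 0, 1, 0, 1)
  "101" → prefix "101" already present; 0 new (none)
  "1001" → prefix "10" already present; 2 new (0, 1)
  "001101100" → prefix "001101100" already present; 0 new (none)
  "1010010" → prefix "1010010" already present; 0 new (none)
  "1001100100" → prefix "1001" already present; 6 new (1, 0, 0, 1, 0, 0)
  "1010110001" → prefix "101011" already present; 4 new (0, 0, 0, 1)
  "10100" → prefix "10100" already present; 0 new (none)
  "0011011001" → prefix "001101100" already present; 1 new (1)
  "00110110010" → prefix "0011011001" already present; 1 new (0)
Total nodes = 8 + 10 + 4 + 2 + 7 + 0 + 7 + 0 + 2 + 0 + 0 + 6 + 4 + 0 + 1 + 1 = 52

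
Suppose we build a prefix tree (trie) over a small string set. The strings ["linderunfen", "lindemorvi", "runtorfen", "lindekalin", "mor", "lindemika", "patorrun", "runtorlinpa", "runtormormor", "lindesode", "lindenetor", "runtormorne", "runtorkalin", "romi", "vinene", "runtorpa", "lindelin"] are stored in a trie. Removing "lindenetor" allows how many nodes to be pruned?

After clearing the end-marker at "lindenetor", prune upward until reaching a node still needed by another word.
The suffix "netor" (5 nodes) is used only by "lindenetor"; the node for "linde" still has the child "r", so pruning stops there.
Nodes removed: 5

5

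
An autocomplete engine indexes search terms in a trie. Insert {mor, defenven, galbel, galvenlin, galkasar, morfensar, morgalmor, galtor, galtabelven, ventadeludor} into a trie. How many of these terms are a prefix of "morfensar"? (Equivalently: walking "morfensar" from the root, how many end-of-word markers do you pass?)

Walk "morfensar" from the root; an end-of-word marker is hit whenever a stored word is a prefix of "morfensar".
Prefixes of the query that are stored words: "mor", "morfensar"
Count: 2

2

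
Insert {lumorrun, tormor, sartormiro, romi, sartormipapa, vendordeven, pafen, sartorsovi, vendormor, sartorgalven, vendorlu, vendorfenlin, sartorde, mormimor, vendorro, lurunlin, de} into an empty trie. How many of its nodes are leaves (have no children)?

A leaf is a node with no children — equivalently, the end of a word that is not a proper prefix of any other stored word.
Those words: "de", "lumorrun", "lurunlin", "mormimor", "pafen", "romi", "sartorde", "sartorgalven", "sartormipapa", "sartormiro", "sartorsovi", "tormor", "vendordeven", "vendorfenlin", "vendorlu", "vendormor", "vendorro"
Leaf count: 17

17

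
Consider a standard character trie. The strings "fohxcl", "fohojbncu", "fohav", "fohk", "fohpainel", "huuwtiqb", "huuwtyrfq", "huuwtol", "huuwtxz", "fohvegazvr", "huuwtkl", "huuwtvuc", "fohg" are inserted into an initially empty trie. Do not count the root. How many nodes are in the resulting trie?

50

Insert word by word; a character creates a node only if that edge doesn't already exist:
  "fohxcl" → 6 new (f, o, h, x, c, l)
  "fohojbncu" → prefix "foh" already present; 6 new (o, j, b, n, c, u)
  "fohav" → prefix "foh" already present; 2 new (a, v)
  "fohk" → prefix "foh" already present; 1 new (k)
  "fohpainel" → prefix "foh" already present; 6 new (p, a, i, n, e, l)
  "huuwtiqb" → 8 new (h, u, u, w, t, i, q, b)
  "huuwtyrfq" → prefix "huuwt" already present; 4 new (y, r, f, q)
  "huuwtol" → prefix "huuwt" already present; 2 new (o, l)
  "huuwtxz" → prefix "huuwt" already present; 2 new (x, z)
  "fohvegazvr" → prefix "foh" already present; 7 new (v, e, g, a, z, v, r)
  "huuwtkl" → prefix "huuwt" already present; 2 new (k, l)
  "huuwtvuc" → prefix "huuwt" already present; 3 new (v, u, c)
  "fohg" → prefix "foh" already present; 1 new (g)
Total nodes = 6 + 6 + 2 + 1 + 6 + 8 + 4 + 2 + 2 + 7 + 2 + 3 + 1 = 50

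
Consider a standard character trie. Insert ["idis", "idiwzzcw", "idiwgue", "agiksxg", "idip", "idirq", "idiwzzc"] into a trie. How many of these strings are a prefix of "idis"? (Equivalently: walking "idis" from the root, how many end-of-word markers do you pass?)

Walk "idis" from the root; an end-of-word marker is hit whenever a stored word is a prefix of "idis".
Prefixes of the query that are stored words: "idis"
Count: 1

1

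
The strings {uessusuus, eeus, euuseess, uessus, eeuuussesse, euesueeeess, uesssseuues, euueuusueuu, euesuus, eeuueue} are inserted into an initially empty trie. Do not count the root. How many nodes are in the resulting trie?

57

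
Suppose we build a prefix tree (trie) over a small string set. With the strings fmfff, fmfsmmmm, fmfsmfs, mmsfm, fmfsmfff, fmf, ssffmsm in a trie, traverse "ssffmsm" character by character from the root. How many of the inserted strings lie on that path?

1

Walk "ssffmsm" from the root; an end-of-word marker is hit whenever a stored word is a prefix of "ssffmsm".
Prefixes of the query that are stored words: "ssffmsm"
Count: 1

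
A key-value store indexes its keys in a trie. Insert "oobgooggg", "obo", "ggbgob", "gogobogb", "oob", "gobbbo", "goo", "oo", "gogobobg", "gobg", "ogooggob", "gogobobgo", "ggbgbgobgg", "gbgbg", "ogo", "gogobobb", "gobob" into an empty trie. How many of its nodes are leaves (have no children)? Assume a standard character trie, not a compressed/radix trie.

A leaf is a node with no children — equivalently, the end of a word that is not a proper prefix of any other stored word.
Those words: "gbgbg", "ggbgbgobgg", "ggbgob", "gobbbo", "gobg", "gobob", "gogobobb", "gogobobgo", "gogobogb", "goo", "obo", "ogooggob", "oobgooggg"
Leaf count: 13

13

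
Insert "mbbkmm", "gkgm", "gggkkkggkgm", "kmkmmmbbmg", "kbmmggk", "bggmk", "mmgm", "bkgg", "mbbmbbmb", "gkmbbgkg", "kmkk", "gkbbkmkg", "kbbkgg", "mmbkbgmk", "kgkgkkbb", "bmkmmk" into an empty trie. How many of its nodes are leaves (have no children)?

A leaf is a node with no children — equivalently, the end of a word that is not a proper prefix of any other stored word.
Those words: "bggmk", "bkgg", "bmkmmk", "gggkkkggkgm", "gkbbkmkg", "gkgm", "gkmbbgkg", "kbbkgg", "kbmmggk", "kgkgkkbb", "kmkk", "kmkmmmbbmg", "mbbkmm", "mbbmbbmb", "mmbkbgmk", "mmgm"
Leaf count: 16

16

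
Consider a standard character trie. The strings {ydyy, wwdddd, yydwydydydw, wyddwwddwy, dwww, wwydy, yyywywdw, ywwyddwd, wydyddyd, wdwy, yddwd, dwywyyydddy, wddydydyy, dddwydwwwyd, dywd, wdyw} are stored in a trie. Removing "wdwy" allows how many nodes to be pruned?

2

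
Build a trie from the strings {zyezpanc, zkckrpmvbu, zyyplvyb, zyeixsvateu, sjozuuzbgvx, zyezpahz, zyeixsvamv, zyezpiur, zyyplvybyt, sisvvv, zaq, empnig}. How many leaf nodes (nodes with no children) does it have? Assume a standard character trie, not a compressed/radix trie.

11

Leaves are exactly the stored words that no other stored word extends.
Those words: "empnig", "sisvvv", "sjozuuzbgvx", "zaq", "zkckrpmvbu", "zyeixsvamv", "zyeixsvateu", "zyezpahz", "zyezpanc", "zyezpiur", "zyyplvybyt"
Leaf count: 11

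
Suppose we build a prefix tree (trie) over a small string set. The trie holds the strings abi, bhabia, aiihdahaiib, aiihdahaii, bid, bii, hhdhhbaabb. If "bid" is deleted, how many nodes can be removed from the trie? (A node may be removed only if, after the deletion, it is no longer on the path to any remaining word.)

Walk "bid" from the leaf back toward the root, removing each node that no remaining word uses.
The suffix "d" (1 node) is used only by "bid"; the node for "bi" still has the child "i", so pruning stops there.
Nodes removed: 1

1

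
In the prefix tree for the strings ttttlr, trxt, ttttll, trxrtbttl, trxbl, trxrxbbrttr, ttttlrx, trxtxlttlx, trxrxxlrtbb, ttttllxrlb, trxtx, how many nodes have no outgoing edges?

7

A leaf is a node with no children — equivalently, the end of a word that is not a proper prefix of any other stored word.
Those words: "trxbl", "trxrtbttl", "trxrxbbrttr", "trxrxxlrtbb", "trxtxlttlx", "ttttllxrlb", "ttttlrx"
Leaf count: 7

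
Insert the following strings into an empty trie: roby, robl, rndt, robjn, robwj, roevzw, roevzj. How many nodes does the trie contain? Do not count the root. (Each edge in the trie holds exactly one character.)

17

Trie structure (* marks end of a word):
(root)
└─ r
   ├─ n
   │  └─ d
   │     └─ t *
   └─ o
      ├─ b
      │  ├─ j
      │  │  └─ n *
      │  ├─ l *
      │  ├─ w
      │  │  └─ j *
      │  └─ y *
      └─ e
         └─ v
            └─ z
               ├─ j *
               └─ w *
Counting every labelled node above: 17.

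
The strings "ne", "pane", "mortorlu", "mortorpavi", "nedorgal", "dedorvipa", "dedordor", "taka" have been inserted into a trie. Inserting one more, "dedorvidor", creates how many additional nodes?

3

The longest prefix of "dedorvidor" already in the trie is "dedorvi" (length 7).
Each of the 3 remaining characters creates one node.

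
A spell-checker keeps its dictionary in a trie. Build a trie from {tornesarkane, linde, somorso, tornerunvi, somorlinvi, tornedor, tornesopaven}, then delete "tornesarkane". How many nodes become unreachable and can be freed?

6

After clearing the end-marker at "tornesarkane", prune upward until reaching a node still needed by another word.
The suffix "arkane" (6 nodes) is used only by "tornesarkane"; the node for "tornes" still has the child "o", so pruning stops there.
Nodes removed: 6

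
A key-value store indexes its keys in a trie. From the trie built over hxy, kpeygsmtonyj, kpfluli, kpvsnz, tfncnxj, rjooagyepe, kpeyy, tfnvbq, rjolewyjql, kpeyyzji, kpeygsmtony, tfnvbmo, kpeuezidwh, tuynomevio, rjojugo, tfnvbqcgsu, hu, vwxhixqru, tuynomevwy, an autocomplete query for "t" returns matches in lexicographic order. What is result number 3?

tfnvbq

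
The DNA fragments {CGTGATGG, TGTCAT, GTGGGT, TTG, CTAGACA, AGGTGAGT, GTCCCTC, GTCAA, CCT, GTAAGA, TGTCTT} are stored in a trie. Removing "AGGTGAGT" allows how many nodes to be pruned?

8

A node on "AGGTGAGT"'s path can go only if nothing else ends at it or branches off below it.
No other word shares any prefix with "AGGTGAGT", so all 8 of its nodes go.
Nodes removed: 8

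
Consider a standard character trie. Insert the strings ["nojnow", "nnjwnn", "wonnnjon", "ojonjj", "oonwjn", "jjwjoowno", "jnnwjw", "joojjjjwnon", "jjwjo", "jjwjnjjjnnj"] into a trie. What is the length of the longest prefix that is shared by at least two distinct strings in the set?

The deepest shared node is where two words last agree before diverging.
"jjwjo" and "jjwjoowno" agree on "jjwjo" (5 characters) before diverging; nothing deeper is shared.
Longest shared-prefix length: 5

5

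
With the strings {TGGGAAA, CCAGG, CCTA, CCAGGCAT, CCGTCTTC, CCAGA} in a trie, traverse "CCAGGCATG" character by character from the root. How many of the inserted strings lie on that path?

Walk "CCAGGCATG" from the root; an end-of-word marker is hit whenever a stored word is a prefix of "CCAGGCATG".
Prefixes of the query that are stored words: "CCAGG", "CCAGGCAT"
Count: 2

2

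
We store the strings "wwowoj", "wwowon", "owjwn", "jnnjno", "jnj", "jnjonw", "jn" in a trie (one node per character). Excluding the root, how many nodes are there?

For each word, the new-node count is its length minus the longest prefix already in the trie:
  "wwowoj" → 6 new (w, w, o, w, o, j)
  "wwowon" → prefix "wwowo" already present; 1 new (n)
  "owjwn" → 5 new (o, w, j, w, n)
  "jnnjno" → 6 new (j, n, n, j, n, o)
  "jnj" → prefix "jn" already present; 1 new (j)
  "jnjonw" → prefix "jnj" already present; 3 new (o, n, w)
  "jn" → prefix "jn" already present; 0 new (none)
Total nodes = 6 + 1 + 5 + 6 + 1 + 3 + 0 = 22

22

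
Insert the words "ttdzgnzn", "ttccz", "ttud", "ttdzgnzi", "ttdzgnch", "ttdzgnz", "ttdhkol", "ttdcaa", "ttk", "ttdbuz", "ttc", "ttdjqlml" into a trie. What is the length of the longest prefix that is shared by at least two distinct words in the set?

Look for the deepest trie node that still has at least two words in its subtree.
"ttdzgnz" and "ttdzgnzi" agree on "ttdzgnz" (7 characters) before diverging; nothing deeper is shared.
Longest shared-prefix length: 7

7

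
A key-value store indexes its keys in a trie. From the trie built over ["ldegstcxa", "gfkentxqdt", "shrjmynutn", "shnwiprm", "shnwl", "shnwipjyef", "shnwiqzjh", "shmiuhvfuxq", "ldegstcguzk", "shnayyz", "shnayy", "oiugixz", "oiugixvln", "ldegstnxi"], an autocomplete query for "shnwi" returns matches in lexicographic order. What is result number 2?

shnwiprm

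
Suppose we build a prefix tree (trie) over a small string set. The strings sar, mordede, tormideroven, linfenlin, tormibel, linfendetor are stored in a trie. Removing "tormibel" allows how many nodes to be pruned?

3

A node on "tormibel"'s path can go only if nothing else ends at it or branches off below it.
The suffix "bel" (3 nodes) is used only by "tormibel"; the node for "tormi" still has the child "d", so pruning stops there.
Nodes removed: 3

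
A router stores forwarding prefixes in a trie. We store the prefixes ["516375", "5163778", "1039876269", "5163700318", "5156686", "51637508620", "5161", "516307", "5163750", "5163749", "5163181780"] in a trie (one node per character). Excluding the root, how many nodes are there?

44

For each word, the new-node count is its length minus the longest prefix already in the trie:
  "516375" → 6 new (5, 1, 6, 3, 7, 5)
  "5163778" → prefix "51637" already present; 2 new (7, 8)
  "1039876269" → 10 new (1, 0, 3, 9, 8, 7, 6, 2, 6, 9)
  "5163700318" → prefix "51637" already present; 5 new (0, 0, 3, 1, 8)
  "5156686" → prefix "51" already present; 5 new (5, 6, 6, 8, 6)
  "51637508620" → prefix "516375" already present; 5 new (0, 8, 6, 2, 0)
  "5161" → prefix "516" already present; 1 new (1)
  "516307" → prefix "5163" already present; 2 new (0, 7)
  "5163750" → prefix "5163750" already present; 0 new (none)
  "5163749" → prefix "51637" already present; 2 new (4, 9)
  "5163181780" → prefix "5163" already present; 6 new (1, 8, 1, 7, 8, 0)
Total nodes = 6 + 2 + 10 + 5 + 5 + 5 + 1 + 2 + 0 + 2 + 6 = 44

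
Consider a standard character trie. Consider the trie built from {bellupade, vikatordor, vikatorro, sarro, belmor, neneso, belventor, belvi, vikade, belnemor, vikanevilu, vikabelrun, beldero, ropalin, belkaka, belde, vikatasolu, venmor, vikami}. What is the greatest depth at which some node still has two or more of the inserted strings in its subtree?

Equivalently: take the maximum, over all pairs, of their longest common prefix length.
e.g. "vikatordor" and "vikatorro" share the prefix "vikator" of length 7; no pair shares a longer one.
Longest shared-prefix length: 7

7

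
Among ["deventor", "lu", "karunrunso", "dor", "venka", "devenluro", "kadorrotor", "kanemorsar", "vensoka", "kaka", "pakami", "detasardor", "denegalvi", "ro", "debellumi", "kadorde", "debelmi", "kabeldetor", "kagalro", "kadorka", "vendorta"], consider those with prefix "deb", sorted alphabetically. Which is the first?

debellumi

DFS of the "deb" subtree visits, in order: "debellumi", "debelmi"
The 1st is debellumi.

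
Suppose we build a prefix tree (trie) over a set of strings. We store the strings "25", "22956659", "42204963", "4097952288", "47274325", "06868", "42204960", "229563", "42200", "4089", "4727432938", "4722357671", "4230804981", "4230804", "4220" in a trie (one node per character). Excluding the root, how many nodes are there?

61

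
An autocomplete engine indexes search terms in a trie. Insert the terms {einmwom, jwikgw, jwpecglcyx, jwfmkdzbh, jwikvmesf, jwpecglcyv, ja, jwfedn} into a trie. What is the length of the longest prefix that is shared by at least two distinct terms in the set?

Look for the deepest trie node that still has at least two words in its subtree.
"jwpecglcyv" and "jwpecglcyx" agree on "jwpecglcy" (9 characters) before diverging; nothing deeper is shared.
Longest shared-prefix length: 9

9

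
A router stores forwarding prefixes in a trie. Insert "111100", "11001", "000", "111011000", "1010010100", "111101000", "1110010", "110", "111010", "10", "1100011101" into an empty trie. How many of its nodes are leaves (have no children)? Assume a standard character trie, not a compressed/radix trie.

9

A leaf is a node with no children — equivalently, the end of a word that is not a proper prefix of any other stored word.
Those words: "000", "1010010100", "1100011101", "11001", "1110010", "111010", "111011000", "111100", "111101000"
Leaf count: 9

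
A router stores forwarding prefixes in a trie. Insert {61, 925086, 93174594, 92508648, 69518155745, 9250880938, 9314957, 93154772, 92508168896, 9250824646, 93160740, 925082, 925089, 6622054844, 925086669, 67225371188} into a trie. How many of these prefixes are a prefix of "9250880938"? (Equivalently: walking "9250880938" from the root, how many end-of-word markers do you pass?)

Traverse "9250880938" character by character; count nodes along the way that are marked as word ends.
Prefixes of the query that are stored words: "9250880938"
Count: 1

1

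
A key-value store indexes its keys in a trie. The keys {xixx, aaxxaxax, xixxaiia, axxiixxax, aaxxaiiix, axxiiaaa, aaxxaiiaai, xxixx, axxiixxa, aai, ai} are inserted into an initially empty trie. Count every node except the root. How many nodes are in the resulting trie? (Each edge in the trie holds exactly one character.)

Count nodes per top-level branch (shared prefixes stored once):
  'a'-branch (aai, aaxxaiiaai, aaxxaiiix, aaxxaxax, ai, axxiiaaa, axxiixxa, axxiixxax): 28 nodes
  'x'-branch (xixx, xixxaiia, xxixx): 12 nodes
Sum: 40

40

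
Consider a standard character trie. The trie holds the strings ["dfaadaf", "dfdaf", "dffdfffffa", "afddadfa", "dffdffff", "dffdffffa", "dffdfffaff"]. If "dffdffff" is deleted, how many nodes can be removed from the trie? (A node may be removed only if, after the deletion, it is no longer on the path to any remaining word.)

0

After clearing the end-marker at "dffdffff", prune upward until reaching a node still needed by another word.
Every node on "dffdffff" is still needed (e.g. by "dffdfffffa"), so nothing is freed.
Nodes removed: 0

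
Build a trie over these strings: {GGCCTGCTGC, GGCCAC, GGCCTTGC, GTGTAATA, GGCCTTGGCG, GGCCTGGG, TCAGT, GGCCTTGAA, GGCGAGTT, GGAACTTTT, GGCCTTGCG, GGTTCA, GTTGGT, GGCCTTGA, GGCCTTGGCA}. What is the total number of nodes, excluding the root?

56

Count nodes per top-level branch (shared prefixes stored once):
  'G'-branch (GGAACTTTT, GGCCAC, GGCCTGCTGC, GGCCTGGG, GGCCTTGA, GGCCTTGAA, GGCCTTGC, GGCCTTGCG, GGCCTTGGCA, GGCCTTGGCG, GGCGAGTT, GGTTCA, GTGTAATA, GTTGGT): 51 nodes
  'T'-branch (TCAGT): 5 nodes
Sum: 56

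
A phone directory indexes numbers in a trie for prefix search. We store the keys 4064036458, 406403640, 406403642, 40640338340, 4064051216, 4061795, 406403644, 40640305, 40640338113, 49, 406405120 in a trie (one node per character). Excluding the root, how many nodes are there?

34

Insert word by word; a character creates a node only if that edge doesn't already exist:
  "4064036458" → 10 new (4, 0, 6, 4, 0, 3, 6, 4, 5, 8)
  "406403640" → prefix "40640364" already present; 1 new (0)
  "406403642" → prefix "40640364" already present; 1 new (2)
  "40640338340" → prefix "406403" already present; 5 new (3, 8, 3, 4, 0)
  "4064051216" → prefix "40640" already present; 5 new (5, 1, 2, 1, 6)
  "4061795" → prefix "406" already present; 4 new (1, 7, 9, 5)
  "406403644" → prefix "40640364" already present; 1 new (4)
  "40640305" → prefix "406403" already present; 2 new (0, 5)
  "40640338113" → prefix "40640338" already present; 3 new (1, 1, 3)
  "49" → prefix "4" already present; 1 new (9)
  "406405120" → prefix "40640512" already present; 1 new (0)
Total nodes = 10 + 1 + 1 + 5 + 5 + 4 + 1 + 2 + 3 + 1 + 1 = 34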